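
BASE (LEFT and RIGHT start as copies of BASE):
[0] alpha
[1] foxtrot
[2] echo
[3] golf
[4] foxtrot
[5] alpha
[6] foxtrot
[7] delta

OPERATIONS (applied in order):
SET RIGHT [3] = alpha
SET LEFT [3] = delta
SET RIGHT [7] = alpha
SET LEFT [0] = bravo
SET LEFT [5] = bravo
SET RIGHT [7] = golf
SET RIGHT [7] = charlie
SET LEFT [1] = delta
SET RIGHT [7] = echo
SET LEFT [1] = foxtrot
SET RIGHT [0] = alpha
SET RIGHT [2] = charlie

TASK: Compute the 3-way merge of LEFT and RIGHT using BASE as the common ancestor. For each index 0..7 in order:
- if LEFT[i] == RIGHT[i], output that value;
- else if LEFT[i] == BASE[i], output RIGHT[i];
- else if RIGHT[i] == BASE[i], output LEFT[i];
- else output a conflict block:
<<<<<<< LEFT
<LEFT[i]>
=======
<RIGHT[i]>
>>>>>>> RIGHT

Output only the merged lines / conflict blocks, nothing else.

Answer: bravo
foxtrot
charlie
<<<<<<< LEFT
delta
=======
alpha
>>>>>>> RIGHT
foxtrot
bravo
foxtrot
echo

Derivation:
Final LEFT:  [bravo, foxtrot, echo, delta, foxtrot, bravo, foxtrot, delta]
Final RIGHT: [alpha, foxtrot, charlie, alpha, foxtrot, alpha, foxtrot, echo]
i=0: L=bravo, R=alpha=BASE -> take LEFT -> bravo
i=1: L=foxtrot R=foxtrot -> agree -> foxtrot
i=2: L=echo=BASE, R=charlie -> take RIGHT -> charlie
i=3: BASE=golf L=delta R=alpha all differ -> CONFLICT
i=4: L=foxtrot R=foxtrot -> agree -> foxtrot
i=5: L=bravo, R=alpha=BASE -> take LEFT -> bravo
i=6: L=foxtrot R=foxtrot -> agree -> foxtrot
i=7: L=delta=BASE, R=echo -> take RIGHT -> echo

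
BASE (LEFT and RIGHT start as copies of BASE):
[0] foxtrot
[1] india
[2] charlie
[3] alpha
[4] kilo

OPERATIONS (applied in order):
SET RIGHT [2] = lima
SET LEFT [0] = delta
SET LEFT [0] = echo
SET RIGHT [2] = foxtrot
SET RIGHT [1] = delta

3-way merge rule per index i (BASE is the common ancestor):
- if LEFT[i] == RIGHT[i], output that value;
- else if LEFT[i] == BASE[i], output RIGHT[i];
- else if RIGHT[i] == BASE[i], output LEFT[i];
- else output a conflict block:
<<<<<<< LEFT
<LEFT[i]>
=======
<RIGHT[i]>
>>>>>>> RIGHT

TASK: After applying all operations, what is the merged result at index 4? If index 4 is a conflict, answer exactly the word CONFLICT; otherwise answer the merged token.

Answer: kilo

Derivation:
Final LEFT:  [echo, india, charlie, alpha, kilo]
Final RIGHT: [foxtrot, delta, foxtrot, alpha, kilo]
i=0: L=echo, R=foxtrot=BASE -> take LEFT -> echo
i=1: L=india=BASE, R=delta -> take RIGHT -> delta
i=2: L=charlie=BASE, R=foxtrot -> take RIGHT -> foxtrot
i=3: L=alpha R=alpha -> agree -> alpha
i=4: L=kilo R=kilo -> agree -> kilo
Index 4 -> kilo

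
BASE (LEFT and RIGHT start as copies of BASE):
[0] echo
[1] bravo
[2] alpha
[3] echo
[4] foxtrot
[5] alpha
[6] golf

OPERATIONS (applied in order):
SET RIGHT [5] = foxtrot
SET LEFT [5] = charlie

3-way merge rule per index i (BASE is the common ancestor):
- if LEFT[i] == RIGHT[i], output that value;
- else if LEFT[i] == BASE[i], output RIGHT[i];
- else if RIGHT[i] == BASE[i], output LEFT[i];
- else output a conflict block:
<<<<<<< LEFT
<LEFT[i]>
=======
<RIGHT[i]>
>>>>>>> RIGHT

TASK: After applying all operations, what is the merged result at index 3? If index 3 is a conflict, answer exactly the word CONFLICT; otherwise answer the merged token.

Answer: echo

Derivation:
Final LEFT:  [echo, bravo, alpha, echo, foxtrot, charlie, golf]
Final RIGHT: [echo, bravo, alpha, echo, foxtrot, foxtrot, golf]
i=0: L=echo R=echo -> agree -> echo
i=1: L=bravo R=bravo -> agree -> bravo
i=2: L=alpha R=alpha -> agree -> alpha
i=3: L=echo R=echo -> agree -> echo
i=4: L=foxtrot R=foxtrot -> agree -> foxtrot
i=5: BASE=alpha L=charlie R=foxtrot all differ -> CONFLICT
i=6: L=golf R=golf -> agree -> golf
Index 3 -> echo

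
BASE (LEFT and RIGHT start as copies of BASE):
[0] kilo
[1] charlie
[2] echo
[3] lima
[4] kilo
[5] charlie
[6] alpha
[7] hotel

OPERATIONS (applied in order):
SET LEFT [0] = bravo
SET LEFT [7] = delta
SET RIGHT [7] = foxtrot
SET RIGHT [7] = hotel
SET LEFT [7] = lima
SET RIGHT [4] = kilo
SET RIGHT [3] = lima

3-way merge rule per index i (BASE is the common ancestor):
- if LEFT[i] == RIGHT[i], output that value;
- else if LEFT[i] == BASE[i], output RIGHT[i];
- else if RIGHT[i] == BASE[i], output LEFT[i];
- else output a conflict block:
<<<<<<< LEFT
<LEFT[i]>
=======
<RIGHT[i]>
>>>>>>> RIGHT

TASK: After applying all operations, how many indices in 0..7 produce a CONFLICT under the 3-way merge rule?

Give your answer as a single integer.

Answer: 0

Derivation:
Final LEFT:  [bravo, charlie, echo, lima, kilo, charlie, alpha, lima]
Final RIGHT: [kilo, charlie, echo, lima, kilo, charlie, alpha, hotel]
i=0: L=bravo, R=kilo=BASE -> take LEFT -> bravo
i=1: L=charlie R=charlie -> agree -> charlie
i=2: L=echo R=echo -> agree -> echo
i=3: L=lima R=lima -> agree -> lima
i=4: L=kilo R=kilo -> agree -> kilo
i=5: L=charlie R=charlie -> agree -> charlie
i=6: L=alpha R=alpha -> agree -> alpha
i=7: L=lima, R=hotel=BASE -> take LEFT -> lima
Conflict count: 0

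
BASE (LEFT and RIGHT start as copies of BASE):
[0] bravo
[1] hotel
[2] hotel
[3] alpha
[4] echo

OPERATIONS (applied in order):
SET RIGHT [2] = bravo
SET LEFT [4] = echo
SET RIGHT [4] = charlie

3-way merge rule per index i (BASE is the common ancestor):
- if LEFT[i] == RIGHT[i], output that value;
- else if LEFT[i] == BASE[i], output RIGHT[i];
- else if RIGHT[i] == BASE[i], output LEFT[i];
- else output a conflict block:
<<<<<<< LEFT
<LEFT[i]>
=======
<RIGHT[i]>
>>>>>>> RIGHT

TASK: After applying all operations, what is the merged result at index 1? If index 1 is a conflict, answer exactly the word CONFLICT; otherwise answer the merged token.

Answer: hotel

Derivation:
Final LEFT:  [bravo, hotel, hotel, alpha, echo]
Final RIGHT: [bravo, hotel, bravo, alpha, charlie]
i=0: L=bravo R=bravo -> agree -> bravo
i=1: L=hotel R=hotel -> agree -> hotel
i=2: L=hotel=BASE, R=bravo -> take RIGHT -> bravo
i=3: L=alpha R=alpha -> agree -> alpha
i=4: L=echo=BASE, R=charlie -> take RIGHT -> charlie
Index 1 -> hotel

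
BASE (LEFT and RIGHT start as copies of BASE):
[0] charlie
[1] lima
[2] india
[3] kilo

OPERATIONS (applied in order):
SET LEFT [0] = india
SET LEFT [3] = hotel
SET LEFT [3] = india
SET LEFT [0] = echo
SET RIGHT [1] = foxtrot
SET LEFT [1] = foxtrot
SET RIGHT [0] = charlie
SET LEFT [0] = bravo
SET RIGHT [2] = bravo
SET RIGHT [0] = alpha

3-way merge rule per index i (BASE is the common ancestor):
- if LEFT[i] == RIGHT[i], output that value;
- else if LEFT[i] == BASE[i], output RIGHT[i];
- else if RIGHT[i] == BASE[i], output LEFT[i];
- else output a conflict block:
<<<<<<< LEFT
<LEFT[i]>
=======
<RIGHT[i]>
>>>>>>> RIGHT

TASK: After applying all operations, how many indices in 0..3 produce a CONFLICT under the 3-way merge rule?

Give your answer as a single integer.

Answer: 1

Derivation:
Final LEFT:  [bravo, foxtrot, india, india]
Final RIGHT: [alpha, foxtrot, bravo, kilo]
i=0: BASE=charlie L=bravo R=alpha all differ -> CONFLICT
i=1: L=foxtrot R=foxtrot -> agree -> foxtrot
i=2: L=india=BASE, R=bravo -> take RIGHT -> bravo
i=3: L=india, R=kilo=BASE -> take LEFT -> india
Conflict count: 1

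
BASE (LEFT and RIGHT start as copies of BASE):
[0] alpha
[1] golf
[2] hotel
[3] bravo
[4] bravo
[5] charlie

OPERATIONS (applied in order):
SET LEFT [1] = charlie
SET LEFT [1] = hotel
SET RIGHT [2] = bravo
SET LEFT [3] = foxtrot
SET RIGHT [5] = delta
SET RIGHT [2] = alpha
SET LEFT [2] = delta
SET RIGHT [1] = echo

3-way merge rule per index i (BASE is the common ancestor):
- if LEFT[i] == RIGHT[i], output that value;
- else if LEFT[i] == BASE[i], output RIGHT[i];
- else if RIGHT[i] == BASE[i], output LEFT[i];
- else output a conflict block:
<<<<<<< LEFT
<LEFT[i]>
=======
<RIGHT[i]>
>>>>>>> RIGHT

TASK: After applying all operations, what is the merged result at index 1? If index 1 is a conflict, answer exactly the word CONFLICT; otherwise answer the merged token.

Answer: CONFLICT

Derivation:
Final LEFT:  [alpha, hotel, delta, foxtrot, bravo, charlie]
Final RIGHT: [alpha, echo, alpha, bravo, bravo, delta]
i=0: L=alpha R=alpha -> agree -> alpha
i=1: BASE=golf L=hotel R=echo all differ -> CONFLICT
i=2: BASE=hotel L=delta R=alpha all differ -> CONFLICT
i=3: L=foxtrot, R=bravo=BASE -> take LEFT -> foxtrot
i=4: L=bravo R=bravo -> agree -> bravo
i=5: L=charlie=BASE, R=delta -> take RIGHT -> delta
Index 1 -> CONFLICT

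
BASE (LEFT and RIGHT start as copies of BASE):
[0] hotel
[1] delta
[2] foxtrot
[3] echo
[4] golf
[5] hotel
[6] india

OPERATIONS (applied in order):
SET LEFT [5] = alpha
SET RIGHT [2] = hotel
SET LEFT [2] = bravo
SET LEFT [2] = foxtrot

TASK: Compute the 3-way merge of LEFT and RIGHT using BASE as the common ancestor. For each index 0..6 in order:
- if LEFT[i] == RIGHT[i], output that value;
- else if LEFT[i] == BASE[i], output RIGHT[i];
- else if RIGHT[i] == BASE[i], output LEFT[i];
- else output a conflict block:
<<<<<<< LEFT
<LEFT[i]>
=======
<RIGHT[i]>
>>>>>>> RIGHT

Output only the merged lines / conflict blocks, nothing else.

Answer: hotel
delta
hotel
echo
golf
alpha
india

Derivation:
Final LEFT:  [hotel, delta, foxtrot, echo, golf, alpha, india]
Final RIGHT: [hotel, delta, hotel, echo, golf, hotel, india]
i=0: L=hotel R=hotel -> agree -> hotel
i=1: L=delta R=delta -> agree -> delta
i=2: L=foxtrot=BASE, R=hotel -> take RIGHT -> hotel
i=3: L=echo R=echo -> agree -> echo
i=4: L=golf R=golf -> agree -> golf
i=5: L=alpha, R=hotel=BASE -> take LEFT -> alpha
i=6: L=india R=india -> agree -> india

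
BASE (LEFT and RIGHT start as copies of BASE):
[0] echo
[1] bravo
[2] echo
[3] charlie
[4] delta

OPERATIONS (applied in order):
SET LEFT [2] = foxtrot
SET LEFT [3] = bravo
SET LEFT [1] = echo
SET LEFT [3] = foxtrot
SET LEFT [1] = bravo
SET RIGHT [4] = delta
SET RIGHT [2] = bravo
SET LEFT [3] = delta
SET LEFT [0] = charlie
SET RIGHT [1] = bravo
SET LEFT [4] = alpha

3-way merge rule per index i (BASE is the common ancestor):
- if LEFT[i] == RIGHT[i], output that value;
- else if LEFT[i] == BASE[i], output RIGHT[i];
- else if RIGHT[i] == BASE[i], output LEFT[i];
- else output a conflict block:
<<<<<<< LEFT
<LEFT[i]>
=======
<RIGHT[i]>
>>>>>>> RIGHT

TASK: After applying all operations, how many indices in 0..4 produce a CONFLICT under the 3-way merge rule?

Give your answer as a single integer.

Final LEFT:  [charlie, bravo, foxtrot, delta, alpha]
Final RIGHT: [echo, bravo, bravo, charlie, delta]
i=0: L=charlie, R=echo=BASE -> take LEFT -> charlie
i=1: L=bravo R=bravo -> agree -> bravo
i=2: BASE=echo L=foxtrot R=bravo all differ -> CONFLICT
i=3: L=delta, R=charlie=BASE -> take LEFT -> delta
i=4: L=alpha, R=delta=BASE -> take LEFT -> alpha
Conflict count: 1

Answer: 1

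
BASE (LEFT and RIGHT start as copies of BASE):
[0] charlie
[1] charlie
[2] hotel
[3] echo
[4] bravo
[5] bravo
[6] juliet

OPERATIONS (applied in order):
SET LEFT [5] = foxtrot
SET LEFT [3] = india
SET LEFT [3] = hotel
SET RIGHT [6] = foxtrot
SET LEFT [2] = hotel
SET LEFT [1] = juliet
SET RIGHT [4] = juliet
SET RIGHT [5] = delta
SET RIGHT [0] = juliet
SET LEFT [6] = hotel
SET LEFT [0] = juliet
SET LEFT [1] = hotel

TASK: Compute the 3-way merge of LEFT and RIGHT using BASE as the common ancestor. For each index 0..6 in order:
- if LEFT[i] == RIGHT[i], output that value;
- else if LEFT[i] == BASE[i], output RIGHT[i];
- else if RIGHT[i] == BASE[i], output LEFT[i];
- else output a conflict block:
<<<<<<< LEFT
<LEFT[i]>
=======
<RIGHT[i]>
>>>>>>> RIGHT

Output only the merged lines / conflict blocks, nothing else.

Answer: juliet
hotel
hotel
hotel
juliet
<<<<<<< LEFT
foxtrot
=======
delta
>>>>>>> RIGHT
<<<<<<< LEFT
hotel
=======
foxtrot
>>>>>>> RIGHT

Derivation:
Final LEFT:  [juliet, hotel, hotel, hotel, bravo, foxtrot, hotel]
Final RIGHT: [juliet, charlie, hotel, echo, juliet, delta, foxtrot]
i=0: L=juliet R=juliet -> agree -> juliet
i=1: L=hotel, R=charlie=BASE -> take LEFT -> hotel
i=2: L=hotel R=hotel -> agree -> hotel
i=3: L=hotel, R=echo=BASE -> take LEFT -> hotel
i=4: L=bravo=BASE, R=juliet -> take RIGHT -> juliet
i=5: BASE=bravo L=foxtrot R=delta all differ -> CONFLICT
i=6: BASE=juliet L=hotel R=foxtrot all differ -> CONFLICT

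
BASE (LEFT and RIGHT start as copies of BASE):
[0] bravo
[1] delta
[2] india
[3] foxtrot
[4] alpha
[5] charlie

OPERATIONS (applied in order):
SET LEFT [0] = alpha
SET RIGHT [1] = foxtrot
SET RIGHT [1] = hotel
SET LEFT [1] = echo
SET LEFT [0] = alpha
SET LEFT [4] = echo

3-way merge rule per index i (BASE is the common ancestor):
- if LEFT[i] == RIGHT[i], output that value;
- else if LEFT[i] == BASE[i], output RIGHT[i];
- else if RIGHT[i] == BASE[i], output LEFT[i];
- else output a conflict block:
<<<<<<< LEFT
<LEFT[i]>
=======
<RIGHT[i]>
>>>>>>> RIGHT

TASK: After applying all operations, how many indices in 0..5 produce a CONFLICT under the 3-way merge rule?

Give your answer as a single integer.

Answer: 1

Derivation:
Final LEFT:  [alpha, echo, india, foxtrot, echo, charlie]
Final RIGHT: [bravo, hotel, india, foxtrot, alpha, charlie]
i=0: L=alpha, R=bravo=BASE -> take LEFT -> alpha
i=1: BASE=delta L=echo R=hotel all differ -> CONFLICT
i=2: L=india R=india -> agree -> india
i=3: L=foxtrot R=foxtrot -> agree -> foxtrot
i=4: L=echo, R=alpha=BASE -> take LEFT -> echo
i=5: L=charlie R=charlie -> agree -> charlie
Conflict count: 1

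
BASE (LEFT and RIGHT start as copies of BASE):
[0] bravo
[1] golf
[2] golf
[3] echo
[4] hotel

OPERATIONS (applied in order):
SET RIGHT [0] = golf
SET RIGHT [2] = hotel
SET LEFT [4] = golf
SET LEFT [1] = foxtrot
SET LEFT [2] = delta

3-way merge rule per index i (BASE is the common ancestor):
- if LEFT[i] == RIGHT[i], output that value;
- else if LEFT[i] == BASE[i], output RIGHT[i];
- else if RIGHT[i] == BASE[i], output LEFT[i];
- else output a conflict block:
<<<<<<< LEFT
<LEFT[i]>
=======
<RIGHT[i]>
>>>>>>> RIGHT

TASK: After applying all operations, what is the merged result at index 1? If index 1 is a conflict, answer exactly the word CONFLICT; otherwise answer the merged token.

Answer: foxtrot

Derivation:
Final LEFT:  [bravo, foxtrot, delta, echo, golf]
Final RIGHT: [golf, golf, hotel, echo, hotel]
i=0: L=bravo=BASE, R=golf -> take RIGHT -> golf
i=1: L=foxtrot, R=golf=BASE -> take LEFT -> foxtrot
i=2: BASE=golf L=delta R=hotel all differ -> CONFLICT
i=3: L=echo R=echo -> agree -> echo
i=4: L=golf, R=hotel=BASE -> take LEFT -> golf
Index 1 -> foxtrot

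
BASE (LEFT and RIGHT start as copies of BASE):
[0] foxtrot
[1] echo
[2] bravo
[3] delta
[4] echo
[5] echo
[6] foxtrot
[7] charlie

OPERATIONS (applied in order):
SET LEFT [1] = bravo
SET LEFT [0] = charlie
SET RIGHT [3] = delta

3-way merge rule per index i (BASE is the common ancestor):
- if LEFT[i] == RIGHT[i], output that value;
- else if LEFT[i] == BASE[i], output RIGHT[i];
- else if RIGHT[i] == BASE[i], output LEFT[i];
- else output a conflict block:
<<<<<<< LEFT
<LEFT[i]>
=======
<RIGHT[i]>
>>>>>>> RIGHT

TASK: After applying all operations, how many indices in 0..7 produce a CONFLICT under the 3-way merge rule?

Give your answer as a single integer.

Final LEFT:  [charlie, bravo, bravo, delta, echo, echo, foxtrot, charlie]
Final RIGHT: [foxtrot, echo, bravo, delta, echo, echo, foxtrot, charlie]
i=0: L=charlie, R=foxtrot=BASE -> take LEFT -> charlie
i=1: L=bravo, R=echo=BASE -> take LEFT -> bravo
i=2: L=bravo R=bravo -> agree -> bravo
i=3: L=delta R=delta -> agree -> delta
i=4: L=echo R=echo -> agree -> echo
i=5: L=echo R=echo -> agree -> echo
i=6: L=foxtrot R=foxtrot -> agree -> foxtrot
i=7: L=charlie R=charlie -> agree -> charlie
Conflict count: 0

Answer: 0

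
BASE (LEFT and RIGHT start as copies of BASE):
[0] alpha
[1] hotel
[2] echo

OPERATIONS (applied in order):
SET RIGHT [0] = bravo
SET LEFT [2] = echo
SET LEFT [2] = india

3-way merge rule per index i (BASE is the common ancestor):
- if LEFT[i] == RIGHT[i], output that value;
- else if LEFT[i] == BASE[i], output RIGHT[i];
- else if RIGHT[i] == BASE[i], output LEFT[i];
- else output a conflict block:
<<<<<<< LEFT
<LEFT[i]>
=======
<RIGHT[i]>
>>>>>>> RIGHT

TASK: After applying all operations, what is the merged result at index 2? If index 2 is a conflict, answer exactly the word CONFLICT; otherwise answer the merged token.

Final LEFT:  [alpha, hotel, india]
Final RIGHT: [bravo, hotel, echo]
i=0: L=alpha=BASE, R=bravo -> take RIGHT -> bravo
i=1: L=hotel R=hotel -> agree -> hotel
i=2: L=india, R=echo=BASE -> take LEFT -> india
Index 2 -> india

Answer: india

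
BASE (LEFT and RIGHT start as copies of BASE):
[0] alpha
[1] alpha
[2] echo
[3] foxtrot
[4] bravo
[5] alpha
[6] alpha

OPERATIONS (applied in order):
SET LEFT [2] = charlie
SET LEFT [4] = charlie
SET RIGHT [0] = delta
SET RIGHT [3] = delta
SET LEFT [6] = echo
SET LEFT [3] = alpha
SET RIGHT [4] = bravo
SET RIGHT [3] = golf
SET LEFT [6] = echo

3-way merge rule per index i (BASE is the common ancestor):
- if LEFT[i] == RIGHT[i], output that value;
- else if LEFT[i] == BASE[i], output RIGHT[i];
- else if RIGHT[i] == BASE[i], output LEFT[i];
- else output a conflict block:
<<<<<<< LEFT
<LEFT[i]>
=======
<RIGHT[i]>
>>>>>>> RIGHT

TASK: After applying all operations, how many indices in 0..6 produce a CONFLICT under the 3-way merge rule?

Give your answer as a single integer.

Final LEFT:  [alpha, alpha, charlie, alpha, charlie, alpha, echo]
Final RIGHT: [delta, alpha, echo, golf, bravo, alpha, alpha]
i=0: L=alpha=BASE, R=delta -> take RIGHT -> delta
i=1: L=alpha R=alpha -> agree -> alpha
i=2: L=charlie, R=echo=BASE -> take LEFT -> charlie
i=3: BASE=foxtrot L=alpha R=golf all differ -> CONFLICT
i=4: L=charlie, R=bravo=BASE -> take LEFT -> charlie
i=5: L=alpha R=alpha -> agree -> alpha
i=6: L=echo, R=alpha=BASE -> take LEFT -> echo
Conflict count: 1

Answer: 1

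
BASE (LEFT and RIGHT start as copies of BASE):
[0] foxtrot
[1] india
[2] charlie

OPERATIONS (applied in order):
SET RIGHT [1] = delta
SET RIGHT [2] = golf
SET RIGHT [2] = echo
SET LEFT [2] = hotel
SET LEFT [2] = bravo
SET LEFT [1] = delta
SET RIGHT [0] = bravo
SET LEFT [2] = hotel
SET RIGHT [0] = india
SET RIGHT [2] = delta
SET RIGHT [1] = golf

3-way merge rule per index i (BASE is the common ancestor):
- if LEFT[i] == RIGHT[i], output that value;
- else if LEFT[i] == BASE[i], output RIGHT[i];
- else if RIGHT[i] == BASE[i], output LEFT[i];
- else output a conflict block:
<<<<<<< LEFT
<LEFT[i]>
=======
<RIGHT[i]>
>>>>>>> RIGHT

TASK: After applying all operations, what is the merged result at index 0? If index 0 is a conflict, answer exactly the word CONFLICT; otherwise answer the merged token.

Answer: india

Derivation:
Final LEFT:  [foxtrot, delta, hotel]
Final RIGHT: [india, golf, delta]
i=0: L=foxtrot=BASE, R=india -> take RIGHT -> india
i=1: BASE=india L=delta R=golf all differ -> CONFLICT
i=2: BASE=charlie L=hotel R=delta all differ -> CONFLICT
Index 0 -> india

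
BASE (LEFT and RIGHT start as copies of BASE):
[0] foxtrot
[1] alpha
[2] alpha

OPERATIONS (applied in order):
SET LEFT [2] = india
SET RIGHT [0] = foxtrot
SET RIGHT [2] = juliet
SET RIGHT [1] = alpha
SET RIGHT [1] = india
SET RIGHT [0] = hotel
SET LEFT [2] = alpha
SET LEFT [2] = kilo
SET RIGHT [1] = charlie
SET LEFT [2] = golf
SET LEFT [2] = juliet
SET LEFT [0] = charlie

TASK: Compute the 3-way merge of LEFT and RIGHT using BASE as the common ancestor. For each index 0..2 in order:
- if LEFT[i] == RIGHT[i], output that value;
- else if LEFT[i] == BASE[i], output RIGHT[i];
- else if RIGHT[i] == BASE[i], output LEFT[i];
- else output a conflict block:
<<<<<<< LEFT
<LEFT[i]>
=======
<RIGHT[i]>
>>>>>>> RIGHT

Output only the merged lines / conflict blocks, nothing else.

Final LEFT:  [charlie, alpha, juliet]
Final RIGHT: [hotel, charlie, juliet]
i=0: BASE=foxtrot L=charlie R=hotel all differ -> CONFLICT
i=1: L=alpha=BASE, R=charlie -> take RIGHT -> charlie
i=2: L=juliet R=juliet -> agree -> juliet

Answer: <<<<<<< LEFT
charlie
=======
hotel
>>>>>>> RIGHT
charlie
juliet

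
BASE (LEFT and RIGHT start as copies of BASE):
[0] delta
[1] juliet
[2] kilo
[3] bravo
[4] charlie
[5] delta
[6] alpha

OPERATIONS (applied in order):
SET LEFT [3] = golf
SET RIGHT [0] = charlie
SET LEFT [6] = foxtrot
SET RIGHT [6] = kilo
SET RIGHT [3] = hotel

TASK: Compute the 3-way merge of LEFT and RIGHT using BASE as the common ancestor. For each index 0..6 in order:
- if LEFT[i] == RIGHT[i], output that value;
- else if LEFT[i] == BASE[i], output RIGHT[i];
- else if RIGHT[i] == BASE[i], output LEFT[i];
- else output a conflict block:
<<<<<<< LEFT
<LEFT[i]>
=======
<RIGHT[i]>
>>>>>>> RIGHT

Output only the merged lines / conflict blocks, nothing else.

Answer: charlie
juliet
kilo
<<<<<<< LEFT
golf
=======
hotel
>>>>>>> RIGHT
charlie
delta
<<<<<<< LEFT
foxtrot
=======
kilo
>>>>>>> RIGHT

Derivation:
Final LEFT:  [delta, juliet, kilo, golf, charlie, delta, foxtrot]
Final RIGHT: [charlie, juliet, kilo, hotel, charlie, delta, kilo]
i=0: L=delta=BASE, R=charlie -> take RIGHT -> charlie
i=1: L=juliet R=juliet -> agree -> juliet
i=2: L=kilo R=kilo -> agree -> kilo
i=3: BASE=bravo L=golf R=hotel all differ -> CONFLICT
i=4: L=charlie R=charlie -> agree -> charlie
i=5: L=delta R=delta -> agree -> delta
i=6: BASE=alpha L=foxtrot R=kilo all differ -> CONFLICT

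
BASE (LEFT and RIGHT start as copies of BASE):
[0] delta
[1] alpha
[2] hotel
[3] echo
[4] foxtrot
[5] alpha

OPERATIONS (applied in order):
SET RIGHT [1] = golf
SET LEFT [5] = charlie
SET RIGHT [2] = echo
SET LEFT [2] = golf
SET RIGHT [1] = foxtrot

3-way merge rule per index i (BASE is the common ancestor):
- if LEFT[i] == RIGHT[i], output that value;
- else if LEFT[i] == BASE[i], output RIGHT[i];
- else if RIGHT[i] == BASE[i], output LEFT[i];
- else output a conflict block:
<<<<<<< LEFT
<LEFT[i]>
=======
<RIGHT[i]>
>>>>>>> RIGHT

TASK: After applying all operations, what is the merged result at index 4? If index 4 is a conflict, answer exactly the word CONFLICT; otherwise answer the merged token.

Final LEFT:  [delta, alpha, golf, echo, foxtrot, charlie]
Final RIGHT: [delta, foxtrot, echo, echo, foxtrot, alpha]
i=0: L=delta R=delta -> agree -> delta
i=1: L=alpha=BASE, R=foxtrot -> take RIGHT -> foxtrot
i=2: BASE=hotel L=golf R=echo all differ -> CONFLICT
i=3: L=echo R=echo -> agree -> echo
i=4: L=foxtrot R=foxtrot -> agree -> foxtrot
i=5: L=charlie, R=alpha=BASE -> take LEFT -> charlie
Index 4 -> foxtrot

Answer: foxtrot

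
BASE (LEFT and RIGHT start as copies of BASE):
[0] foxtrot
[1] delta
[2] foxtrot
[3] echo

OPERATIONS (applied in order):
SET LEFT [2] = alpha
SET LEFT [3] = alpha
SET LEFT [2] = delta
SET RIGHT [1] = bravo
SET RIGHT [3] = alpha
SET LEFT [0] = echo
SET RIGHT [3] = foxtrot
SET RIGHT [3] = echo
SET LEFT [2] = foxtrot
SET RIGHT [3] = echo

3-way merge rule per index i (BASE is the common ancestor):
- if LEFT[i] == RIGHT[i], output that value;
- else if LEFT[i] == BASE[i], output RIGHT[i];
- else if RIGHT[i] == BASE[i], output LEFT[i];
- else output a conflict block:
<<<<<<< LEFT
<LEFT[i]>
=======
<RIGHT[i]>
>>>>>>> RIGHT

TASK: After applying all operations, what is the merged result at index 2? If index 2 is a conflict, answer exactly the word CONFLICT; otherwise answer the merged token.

Answer: foxtrot

Derivation:
Final LEFT:  [echo, delta, foxtrot, alpha]
Final RIGHT: [foxtrot, bravo, foxtrot, echo]
i=0: L=echo, R=foxtrot=BASE -> take LEFT -> echo
i=1: L=delta=BASE, R=bravo -> take RIGHT -> bravo
i=2: L=foxtrot R=foxtrot -> agree -> foxtrot
i=3: L=alpha, R=echo=BASE -> take LEFT -> alpha
Index 2 -> foxtrot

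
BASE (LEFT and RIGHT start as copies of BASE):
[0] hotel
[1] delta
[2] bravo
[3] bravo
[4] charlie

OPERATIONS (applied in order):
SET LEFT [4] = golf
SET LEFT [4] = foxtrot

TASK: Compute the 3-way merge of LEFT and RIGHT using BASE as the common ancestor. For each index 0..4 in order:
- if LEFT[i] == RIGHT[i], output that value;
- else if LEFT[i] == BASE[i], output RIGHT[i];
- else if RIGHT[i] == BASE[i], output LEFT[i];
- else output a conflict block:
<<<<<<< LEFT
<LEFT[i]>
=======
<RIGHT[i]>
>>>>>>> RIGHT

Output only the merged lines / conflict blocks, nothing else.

Answer: hotel
delta
bravo
bravo
foxtrot

Derivation:
Final LEFT:  [hotel, delta, bravo, bravo, foxtrot]
Final RIGHT: [hotel, delta, bravo, bravo, charlie]
i=0: L=hotel R=hotel -> agree -> hotel
i=1: L=delta R=delta -> agree -> delta
i=2: L=bravo R=bravo -> agree -> bravo
i=3: L=bravo R=bravo -> agree -> bravo
i=4: L=foxtrot, R=charlie=BASE -> take LEFT -> foxtrot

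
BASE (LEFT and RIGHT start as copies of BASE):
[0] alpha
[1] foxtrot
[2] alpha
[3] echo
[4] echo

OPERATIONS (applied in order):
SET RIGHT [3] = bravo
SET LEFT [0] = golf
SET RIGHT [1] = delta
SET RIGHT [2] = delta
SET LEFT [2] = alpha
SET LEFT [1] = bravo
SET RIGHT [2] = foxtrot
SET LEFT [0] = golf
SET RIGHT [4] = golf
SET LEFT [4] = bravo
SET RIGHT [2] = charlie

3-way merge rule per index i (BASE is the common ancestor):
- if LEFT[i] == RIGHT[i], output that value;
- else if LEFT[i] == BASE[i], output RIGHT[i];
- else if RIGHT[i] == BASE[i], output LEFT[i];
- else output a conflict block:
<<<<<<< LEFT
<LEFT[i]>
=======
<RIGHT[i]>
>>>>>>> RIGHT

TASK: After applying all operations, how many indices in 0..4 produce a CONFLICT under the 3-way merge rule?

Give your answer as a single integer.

Answer: 2

Derivation:
Final LEFT:  [golf, bravo, alpha, echo, bravo]
Final RIGHT: [alpha, delta, charlie, bravo, golf]
i=0: L=golf, R=alpha=BASE -> take LEFT -> golf
i=1: BASE=foxtrot L=bravo R=delta all differ -> CONFLICT
i=2: L=alpha=BASE, R=charlie -> take RIGHT -> charlie
i=3: L=echo=BASE, R=bravo -> take RIGHT -> bravo
i=4: BASE=echo L=bravo R=golf all differ -> CONFLICT
Conflict count: 2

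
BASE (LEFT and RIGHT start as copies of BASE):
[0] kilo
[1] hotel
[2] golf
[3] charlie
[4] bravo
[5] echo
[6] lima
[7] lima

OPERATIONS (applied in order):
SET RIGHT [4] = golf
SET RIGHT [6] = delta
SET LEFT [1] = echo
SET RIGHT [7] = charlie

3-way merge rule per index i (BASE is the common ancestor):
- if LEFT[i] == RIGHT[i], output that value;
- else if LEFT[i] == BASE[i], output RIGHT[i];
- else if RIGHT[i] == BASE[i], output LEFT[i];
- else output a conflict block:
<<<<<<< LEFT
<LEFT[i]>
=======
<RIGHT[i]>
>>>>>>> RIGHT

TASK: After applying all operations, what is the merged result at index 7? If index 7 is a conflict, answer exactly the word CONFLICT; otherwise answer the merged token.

Final LEFT:  [kilo, echo, golf, charlie, bravo, echo, lima, lima]
Final RIGHT: [kilo, hotel, golf, charlie, golf, echo, delta, charlie]
i=0: L=kilo R=kilo -> agree -> kilo
i=1: L=echo, R=hotel=BASE -> take LEFT -> echo
i=2: L=golf R=golf -> agree -> golf
i=3: L=charlie R=charlie -> agree -> charlie
i=4: L=bravo=BASE, R=golf -> take RIGHT -> golf
i=5: L=echo R=echo -> agree -> echo
i=6: L=lima=BASE, R=delta -> take RIGHT -> delta
i=7: L=lima=BASE, R=charlie -> take RIGHT -> charlie
Index 7 -> charlie

Answer: charlie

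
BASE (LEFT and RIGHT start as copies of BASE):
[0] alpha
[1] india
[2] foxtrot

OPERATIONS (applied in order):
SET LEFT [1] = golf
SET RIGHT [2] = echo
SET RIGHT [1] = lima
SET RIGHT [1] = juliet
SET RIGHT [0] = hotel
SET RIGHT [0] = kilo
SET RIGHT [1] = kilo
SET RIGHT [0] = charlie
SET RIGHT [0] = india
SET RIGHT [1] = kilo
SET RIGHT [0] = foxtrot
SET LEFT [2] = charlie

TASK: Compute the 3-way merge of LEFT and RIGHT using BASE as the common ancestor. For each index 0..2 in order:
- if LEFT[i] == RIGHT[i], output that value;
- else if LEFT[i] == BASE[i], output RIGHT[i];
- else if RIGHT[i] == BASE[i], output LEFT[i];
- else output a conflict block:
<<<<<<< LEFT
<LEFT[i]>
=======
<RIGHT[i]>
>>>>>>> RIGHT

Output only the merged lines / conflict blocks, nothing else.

Final LEFT:  [alpha, golf, charlie]
Final RIGHT: [foxtrot, kilo, echo]
i=0: L=alpha=BASE, R=foxtrot -> take RIGHT -> foxtrot
i=1: BASE=india L=golf R=kilo all differ -> CONFLICT
i=2: BASE=foxtrot L=charlie R=echo all differ -> CONFLICT

Answer: foxtrot
<<<<<<< LEFT
golf
=======
kilo
>>>>>>> RIGHT
<<<<<<< LEFT
charlie
=======
echo
>>>>>>> RIGHT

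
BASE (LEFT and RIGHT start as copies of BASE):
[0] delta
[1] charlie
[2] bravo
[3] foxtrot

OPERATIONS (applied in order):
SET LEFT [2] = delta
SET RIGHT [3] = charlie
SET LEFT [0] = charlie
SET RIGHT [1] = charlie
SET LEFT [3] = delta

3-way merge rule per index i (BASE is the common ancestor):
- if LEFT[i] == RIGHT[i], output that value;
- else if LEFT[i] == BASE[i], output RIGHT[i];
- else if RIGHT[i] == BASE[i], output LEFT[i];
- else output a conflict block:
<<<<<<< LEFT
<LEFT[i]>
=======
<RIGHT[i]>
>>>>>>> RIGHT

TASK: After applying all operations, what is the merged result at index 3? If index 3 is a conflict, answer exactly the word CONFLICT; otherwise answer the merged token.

Final LEFT:  [charlie, charlie, delta, delta]
Final RIGHT: [delta, charlie, bravo, charlie]
i=0: L=charlie, R=delta=BASE -> take LEFT -> charlie
i=1: L=charlie R=charlie -> agree -> charlie
i=2: L=delta, R=bravo=BASE -> take LEFT -> delta
i=3: BASE=foxtrot L=delta R=charlie all differ -> CONFLICT
Index 3 -> CONFLICT

Answer: CONFLICT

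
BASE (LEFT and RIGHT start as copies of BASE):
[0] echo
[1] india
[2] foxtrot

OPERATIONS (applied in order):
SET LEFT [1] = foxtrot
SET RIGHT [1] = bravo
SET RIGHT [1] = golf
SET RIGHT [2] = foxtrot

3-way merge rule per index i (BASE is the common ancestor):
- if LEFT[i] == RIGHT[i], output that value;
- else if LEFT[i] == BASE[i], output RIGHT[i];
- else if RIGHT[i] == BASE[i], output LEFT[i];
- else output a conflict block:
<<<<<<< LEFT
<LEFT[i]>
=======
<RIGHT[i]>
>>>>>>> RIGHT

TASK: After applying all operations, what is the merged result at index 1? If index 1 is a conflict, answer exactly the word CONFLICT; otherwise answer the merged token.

Answer: CONFLICT

Derivation:
Final LEFT:  [echo, foxtrot, foxtrot]
Final RIGHT: [echo, golf, foxtrot]
i=0: L=echo R=echo -> agree -> echo
i=1: BASE=india L=foxtrot R=golf all differ -> CONFLICT
i=2: L=foxtrot R=foxtrot -> agree -> foxtrot
Index 1 -> CONFLICT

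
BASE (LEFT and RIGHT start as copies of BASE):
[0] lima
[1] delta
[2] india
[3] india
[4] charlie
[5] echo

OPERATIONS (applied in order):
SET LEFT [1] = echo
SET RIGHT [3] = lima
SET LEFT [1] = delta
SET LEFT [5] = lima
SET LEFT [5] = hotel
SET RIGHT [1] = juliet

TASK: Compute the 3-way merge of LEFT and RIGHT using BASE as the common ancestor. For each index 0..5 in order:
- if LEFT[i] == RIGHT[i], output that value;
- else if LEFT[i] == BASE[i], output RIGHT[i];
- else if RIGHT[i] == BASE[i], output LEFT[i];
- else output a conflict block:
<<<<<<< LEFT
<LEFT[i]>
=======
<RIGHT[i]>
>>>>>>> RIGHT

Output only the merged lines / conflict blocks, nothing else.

Final LEFT:  [lima, delta, india, india, charlie, hotel]
Final RIGHT: [lima, juliet, india, lima, charlie, echo]
i=0: L=lima R=lima -> agree -> lima
i=1: L=delta=BASE, R=juliet -> take RIGHT -> juliet
i=2: L=india R=india -> agree -> india
i=3: L=india=BASE, R=lima -> take RIGHT -> lima
i=4: L=charlie R=charlie -> agree -> charlie
i=5: L=hotel, R=echo=BASE -> take LEFT -> hotel

Answer: lima
juliet
india
lima
charlie
hotel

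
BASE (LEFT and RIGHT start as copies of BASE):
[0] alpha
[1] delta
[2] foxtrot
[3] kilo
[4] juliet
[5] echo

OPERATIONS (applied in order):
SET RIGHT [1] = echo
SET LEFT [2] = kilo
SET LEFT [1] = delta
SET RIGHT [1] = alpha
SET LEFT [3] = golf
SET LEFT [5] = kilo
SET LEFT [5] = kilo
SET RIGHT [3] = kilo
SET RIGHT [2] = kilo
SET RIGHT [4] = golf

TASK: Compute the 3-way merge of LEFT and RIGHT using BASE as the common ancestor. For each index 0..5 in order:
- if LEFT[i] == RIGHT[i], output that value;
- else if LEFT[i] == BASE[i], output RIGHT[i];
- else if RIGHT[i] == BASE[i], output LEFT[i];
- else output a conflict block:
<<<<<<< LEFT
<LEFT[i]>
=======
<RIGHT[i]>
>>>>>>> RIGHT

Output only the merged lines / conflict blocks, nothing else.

Answer: alpha
alpha
kilo
golf
golf
kilo

Derivation:
Final LEFT:  [alpha, delta, kilo, golf, juliet, kilo]
Final RIGHT: [alpha, alpha, kilo, kilo, golf, echo]
i=0: L=alpha R=alpha -> agree -> alpha
i=1: L=delta=BASE, R=alpha -> take RIGHT -> alpha
i=2: L=kilo R=kilo -> agree -> kilo
i=3: L=golf, R=kilo=BASE -> take LEFT -> golf
i=4: L=juliet=BASE, R=golf -> take RIGHT -> golf
i=5: L=kilo, R=echo=BASE -> take LEFT -> kilo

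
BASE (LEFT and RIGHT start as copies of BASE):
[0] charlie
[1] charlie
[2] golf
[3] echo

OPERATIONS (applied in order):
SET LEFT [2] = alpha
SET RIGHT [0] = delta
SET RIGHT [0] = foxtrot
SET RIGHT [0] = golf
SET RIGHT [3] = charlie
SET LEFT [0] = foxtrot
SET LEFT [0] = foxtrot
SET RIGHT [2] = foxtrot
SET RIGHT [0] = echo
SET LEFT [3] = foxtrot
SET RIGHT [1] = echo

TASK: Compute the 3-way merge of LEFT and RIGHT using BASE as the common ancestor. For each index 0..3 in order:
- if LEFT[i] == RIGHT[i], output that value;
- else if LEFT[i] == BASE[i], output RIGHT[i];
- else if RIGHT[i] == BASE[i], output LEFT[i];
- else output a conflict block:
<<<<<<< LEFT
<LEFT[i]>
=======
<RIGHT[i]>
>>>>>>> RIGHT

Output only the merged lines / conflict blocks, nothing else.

Answer: <<<<<<< LEFT
foxtrot
=======
echo
>>>>>>> RIGHT
echo
<<<<<<< LEFT
alpha
=======
foxtrot
>>>>>>> RIGHT
<<<<<<< LEFT
foxtrot
=======
charlie
>>>>>>> RIGHT

Derivation:
Final LEFT:  [foxtrot, charlie, alpha, foxtrot]
Final RIGHT: [echo, echo, foxtrot, charlie]
i=0: BASE=charlie L=foxtrot R=echo all differ -> CONFLICT
i=1: L=charlie=BASE, R=echo -> take RIGHT -> echo
i=2: BASE=golf L=alpha R=foxtrot all differ -> CONFLICT
i=3: BASE=echo L=foxtrot R=charlie all differ -> CONFLICT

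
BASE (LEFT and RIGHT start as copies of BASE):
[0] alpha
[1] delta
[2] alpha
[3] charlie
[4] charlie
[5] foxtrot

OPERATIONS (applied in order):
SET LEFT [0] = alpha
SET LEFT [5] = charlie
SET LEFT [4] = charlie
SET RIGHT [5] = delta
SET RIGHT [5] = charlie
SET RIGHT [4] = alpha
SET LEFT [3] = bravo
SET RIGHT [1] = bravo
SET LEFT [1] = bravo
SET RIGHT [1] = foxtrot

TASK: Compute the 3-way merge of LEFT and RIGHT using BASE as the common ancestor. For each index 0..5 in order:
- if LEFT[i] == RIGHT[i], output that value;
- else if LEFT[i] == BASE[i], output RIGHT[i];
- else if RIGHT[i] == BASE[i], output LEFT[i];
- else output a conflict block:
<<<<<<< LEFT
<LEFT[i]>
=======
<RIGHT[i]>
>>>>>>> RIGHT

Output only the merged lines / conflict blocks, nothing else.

Answer: alpha
<<<<<<< LEFT
bravo
=======
foxtrot
>>>>>>> RIGHT
alpha
bravo
alpha
charlie

Derivation:
Final LEFT:  [alpha, bravo, alpha, bravo, charlie, charlie]
Final RIGHT: [alpha, foxtrot, alpha, charlie, alpha, charlie]
i=0: L=alpha R=alpha -> agree -> alpha
i=1: BASE=delta L=bravo R=foxtrot all differ -> CONFLICT
i=2: L=alpha R=alpha -> agree -> alpha
i=3: L=bravo, R=charlie=BASE -> take LEFT -> bravo
i=4: L=charlie=BASE, R=alpha -> take RIGHT -> alpha
i=5: L=charlie R=charlie -> agree -> charlie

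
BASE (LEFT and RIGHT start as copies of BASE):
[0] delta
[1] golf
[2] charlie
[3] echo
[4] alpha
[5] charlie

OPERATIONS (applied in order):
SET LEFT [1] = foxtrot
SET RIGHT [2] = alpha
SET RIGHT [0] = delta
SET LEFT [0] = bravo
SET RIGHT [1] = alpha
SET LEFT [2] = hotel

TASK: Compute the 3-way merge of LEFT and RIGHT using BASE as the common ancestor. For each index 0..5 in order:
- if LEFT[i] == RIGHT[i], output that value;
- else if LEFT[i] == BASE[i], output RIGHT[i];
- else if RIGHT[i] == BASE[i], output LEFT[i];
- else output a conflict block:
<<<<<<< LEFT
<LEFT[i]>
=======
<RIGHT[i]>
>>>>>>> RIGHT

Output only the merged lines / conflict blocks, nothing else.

Answer: bravo
<<<<<<< LEFT
foxtrot
=======
alpha
>>>>>>> RIGHT
<<<<<<< LEFT
hotel
=======
alpha
>>>>>>> RIGHT
echo
alpha
charlie

Derivation:
Final LEFT:  [bravo, foxtrot, hotel, echo, alpha, charlie]
Final RIGHT: [delta, alpha, alpha, echo, alpha, charlie]
i=0: L=bravo, R=delta=BASE -> take LEFT -> bravo
i=1: BASE=golf L=foxtrot R=alpha all differ -> CONFLICT
i=2: BASE=charlie L=hotel R=alpha all differ -> CONFLICT
i=3: L=echo R=echo -> agree -> echo
i=4: L=alpha R=alpha -> agree -> alpha
i=5: L=charlie R=charlie -> agree -> charlie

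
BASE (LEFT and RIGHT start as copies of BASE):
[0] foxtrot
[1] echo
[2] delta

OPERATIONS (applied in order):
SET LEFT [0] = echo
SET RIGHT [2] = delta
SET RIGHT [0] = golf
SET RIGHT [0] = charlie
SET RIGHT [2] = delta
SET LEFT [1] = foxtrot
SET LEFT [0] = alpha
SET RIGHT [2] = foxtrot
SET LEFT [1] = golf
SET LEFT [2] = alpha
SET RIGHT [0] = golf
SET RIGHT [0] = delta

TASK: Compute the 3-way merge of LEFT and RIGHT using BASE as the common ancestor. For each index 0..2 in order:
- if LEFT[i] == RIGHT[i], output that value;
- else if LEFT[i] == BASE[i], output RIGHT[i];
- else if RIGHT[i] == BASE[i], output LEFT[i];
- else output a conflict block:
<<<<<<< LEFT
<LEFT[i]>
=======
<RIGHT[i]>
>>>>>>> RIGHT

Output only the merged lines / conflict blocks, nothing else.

Final LEFT:  [alpha, golf, alpha]
Final RIGHT: [delta, echo, foxtrot]
i=0: BASE=foxtrot L=alpha R=delta all differ -> CONFLICT
i=1: L=golf, R=echo=BASE -> take LEFT -> golf
i=2: BASE=delta L=alpha R=foxtrot all differ -> CONFLICT

Answer: <<<<<<< LEFT
alpha
=======
delta
>>>>>>> RIGHT
golf
<<<<<<< LEFT
alpha
=======
foxtrot
>>>>>>> RIGHT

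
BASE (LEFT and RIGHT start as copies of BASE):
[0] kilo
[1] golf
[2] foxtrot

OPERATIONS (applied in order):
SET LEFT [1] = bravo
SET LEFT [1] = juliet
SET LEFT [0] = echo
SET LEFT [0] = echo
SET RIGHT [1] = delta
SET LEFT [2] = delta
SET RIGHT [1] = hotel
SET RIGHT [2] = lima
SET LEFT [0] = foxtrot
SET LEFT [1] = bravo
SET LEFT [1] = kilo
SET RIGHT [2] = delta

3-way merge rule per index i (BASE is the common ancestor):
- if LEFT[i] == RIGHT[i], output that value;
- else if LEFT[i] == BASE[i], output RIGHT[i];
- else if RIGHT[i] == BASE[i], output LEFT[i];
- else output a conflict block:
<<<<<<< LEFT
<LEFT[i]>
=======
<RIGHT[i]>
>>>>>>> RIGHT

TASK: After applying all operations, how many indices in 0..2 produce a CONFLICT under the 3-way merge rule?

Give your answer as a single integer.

Final LEFT:  [foxtrot, kilo, delta]
Final RIGHT: [kilo, hotel, delta]
i=0: L=foxtrot, R=kilo=BASE -> take LEFT -> foxtrot
i=1: BASE=golf L=kilo R=hotel all differ -> CONFLICT
i=2: L=delta R=delta -> agree -> delta
Conflict count: 1

Answer: 1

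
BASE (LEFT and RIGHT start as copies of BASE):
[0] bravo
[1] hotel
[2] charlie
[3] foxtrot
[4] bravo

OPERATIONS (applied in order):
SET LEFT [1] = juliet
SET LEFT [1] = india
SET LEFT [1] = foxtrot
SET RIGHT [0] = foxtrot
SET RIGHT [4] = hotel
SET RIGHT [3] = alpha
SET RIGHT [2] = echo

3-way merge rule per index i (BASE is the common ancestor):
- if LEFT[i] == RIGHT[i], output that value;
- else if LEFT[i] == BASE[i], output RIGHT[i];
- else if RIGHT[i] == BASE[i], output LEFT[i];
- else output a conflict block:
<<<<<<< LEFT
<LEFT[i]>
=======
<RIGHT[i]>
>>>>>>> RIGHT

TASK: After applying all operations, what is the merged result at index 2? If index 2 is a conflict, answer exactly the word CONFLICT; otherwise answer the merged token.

Final LEFT:  [bravo, foxtrot, charlie, foxtrot, bravo]
Final RIGHT: [foxtrot, hotel, echo, alpha, hotel]
i=0: L=bravo=BASE, R=foxtrot -> take RIGHT -> foxtrot
i=1: L=foxtrot, R=hotel=BASE -> take LEFT -> foxtrot
i=2: L=charlie=BASE, R=echo -> take RIGHT -> echo
i=3: L=foxtrot=BASE, R=alpha -> take RIGHT -> alpha
i=4: L=bravo=BASE, R=hotel -> take RIGHT -> hotel
Index 2 -> echo

Answer: echo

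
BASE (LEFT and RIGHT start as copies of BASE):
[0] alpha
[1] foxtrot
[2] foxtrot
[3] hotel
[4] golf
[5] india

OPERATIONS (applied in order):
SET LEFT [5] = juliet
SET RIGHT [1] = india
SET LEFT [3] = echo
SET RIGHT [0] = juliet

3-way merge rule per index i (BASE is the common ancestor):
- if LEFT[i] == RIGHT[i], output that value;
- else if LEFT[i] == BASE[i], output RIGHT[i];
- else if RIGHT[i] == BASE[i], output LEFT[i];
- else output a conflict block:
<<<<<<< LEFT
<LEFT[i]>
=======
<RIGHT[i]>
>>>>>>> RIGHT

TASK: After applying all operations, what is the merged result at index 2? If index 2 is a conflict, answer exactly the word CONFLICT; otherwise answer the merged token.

Answer: foxtrot

Derivation:
Final LEFT:  [alpha, foxtrot, foxtrot, echo, golf, juliet]
Final RIGHT: [juliet, india, foxtrot, hotel, golf, india]
i=0: L=alpha=BASE, R=juliet -> take RIGHT -> juliet
i=1: L=foxtrot=BASE, R=india -> take RIGHT -> india
i=2: L=foxtrot R=foxtrot -> agree -> foxtrot
i=3: L=echo, R=hotel=BASE -> take LEFT -> echo
i=4: L=golf R=golf -> agree -> golf
i=5: L=juliet, R=india=BASE -> take LEFT -> juliet
Index 2 -> foxtrot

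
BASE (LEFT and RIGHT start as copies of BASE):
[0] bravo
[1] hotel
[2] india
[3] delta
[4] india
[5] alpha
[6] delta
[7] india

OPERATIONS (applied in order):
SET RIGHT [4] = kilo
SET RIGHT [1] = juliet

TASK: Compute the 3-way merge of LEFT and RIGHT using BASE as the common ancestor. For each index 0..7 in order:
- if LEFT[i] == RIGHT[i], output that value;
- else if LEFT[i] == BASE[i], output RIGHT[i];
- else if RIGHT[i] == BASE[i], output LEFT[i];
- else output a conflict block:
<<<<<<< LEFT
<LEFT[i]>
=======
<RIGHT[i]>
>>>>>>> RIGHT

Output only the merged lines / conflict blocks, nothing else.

Final LEFT:  [bravo, hotel, india, delta, india, alpha, delta, india]
Final RIGHT: [bravo, juliet, india, delta, kilo, alpha, delta, india]
i=0: L=bravo R=bravo -> agree -> bravo
i=1: L=hotel=BASE, R=juliet -> take RIGHT -> juliet
i=2: L=india R=india -> agree -> india
i=3: L=delta R=delta -> agree -> delta
i=4: L=india=BASE, R=kilo -> take RIGHT -> kilo
i=5: L=alpha R=alpha -> agree -> alpha
i=6: L=delta R=delta -> agree -> delta
i=7: L=india R=india -> agree -> india

Answer: bravo
juliet
india
delta
kilo
alpha
delta
india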